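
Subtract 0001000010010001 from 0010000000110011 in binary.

Method 1 - Direct subtraction (column by column from the right: bit − bit − borrow-in; if negative, add 2 and borrow 1 from the next column):
borrow: 0011111100000000
        0010000000110011
-       0001000010010001
------------------------
        0000111110100010

Method 2 - Add two's complement:
Two's complement of 0001000010010001: invert → 1110111101101110, add 1 → 1110111101101111
  0010000000110011
+ 1110111101101111
------------------
 10000111110100010  (end carry out of the top bit = 1)
Discarding the end carry: 0000111110100010
Decimal check:
  0010000000110011 = 8192 + 32 + 16 + 2 + 1 = 8243
  0001000010010001 = 4096 + 128 + 16 + 1 = 4241
  8243 - 4241 = 4002, and 0000111110100010 = 2048 + 1024 + 512 + 256 + 128 + 32 + 2 = 4002 ✓



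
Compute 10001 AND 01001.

AND: 1 only when both bits are 1
  10001
& 01001
-------
  00001
Decimal: 17 & 9 = 1



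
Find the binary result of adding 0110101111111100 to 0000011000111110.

Add column by column from the right: bit + bit + carry-in; write the sum mod 2, carry 1 when the sum is 2 or 3.
carry:  0001111111111000
        0110101111111100
+       0000011000111110
------------------------
       00111001000111010
(the carry out of the leftmost column, 0, becomes the leading bit)
Decimal check:
  0110101111111100 = 16384 + 8192 + 2048 + 512 + 256 + 128 + 64 + 32 + 16 + 8 + 4 = 27644
  0000011000111110 = 1024 + 512 + 32 + 16 + 8 + 4 + 2 = 1598
  27644 + 1598 = 29242, and 00111001000111010 = 16384 + 8192 + 4096 + 512 + 32 + 16 + 8 + 2 = 29242 ✓



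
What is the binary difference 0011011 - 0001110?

Method 1 - Direct subtraction (column by column from the right: bit − bit − borrow-in; if negative, add 2 and borrow 1 from the next column):
borrow: 0011000
        0011011
-       0001110
---------------
        0001101

Method 2 - Add two's complement:
Two's complement of 0001110: invert → 1110001, add 1 → 1110010
  0011011
+ 1110010
---------
 10001101  (end carry out of the top bit = 1)
Discarding the end carry: 0001101
Decimal check:
  0011011 = 16 + 8 + 2 + 1 = 27
  0001110 = 8 + 4 + 2 = 14
  27 - 14 = 13, and 0001101 = 8 + 4 + 1 = 13 ✓



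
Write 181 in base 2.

Using repeated division by 2:
181 ÷ 2 = 90 remainder 1
90 ÷ 2 = 45 remainder 0
45 ÷ 2 = 22 remainder 1
22 ÷ 2 = 11 remainder 0
11 ÷ 2 = 5 remainder 1
5 ÷ 2 = 2 remainder 1
2 ÷ 2 = 1 remainder 0
1 ÷ 2 = 0 remainder 1
Reading remainders bottom to top: 10110101



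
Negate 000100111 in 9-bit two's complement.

Original: 000100111
Step 1 - Invert all bits: 111011000
Step 2 - Add 1: 111011001
Verification: 000100111 + 111011001 = 1000000000; discarding the end carry (carry out of the top bit) leaves the 9-bit value 000000000, as required for x + (-x)



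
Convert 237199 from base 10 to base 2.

Using repeated division by 2:
237199 ÷ 2 = 118599 remainder 1
118599 ÷ 2 = 59299 remainder 1
59299 ÷ 2 = 29649 remainder 1
29649 ÷ 2 = 14824 remainder 1
14824 ÷ 2 = 7412 remainder 0
7412 ÷ 2 = 3706 remainder 0
3706 ÷ 2 = 1853 remainder 0
1853 ÷ 2 = 926 remainder 1
926 ÷ 2 = 463 remainder 0
463 ÷ 2 = 231 remainder 1
231 ÷ 2 = 115 remainder 1
115 ÷ 2 = 57 remainder 1
57 ÷ 2 = 28 remainder 1
28 ÷ 2 = 14 remainder 0
14 ÷ 2 = 7 remainder 0
7 ÷ 2 = 3 remainder 1
3 ÷ 2 = 1 remainder 1
1 ÷ 2 = 0 remainder 1
Reading remainders bottom to top: 111001111010001111



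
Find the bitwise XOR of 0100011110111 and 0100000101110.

XOR: 1 when bits differ
  0100011110111
^ 0100000101110
---------------
  0000011011001
Decimal: 2295 ^ 2094 = 217



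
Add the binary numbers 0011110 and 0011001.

Add column by column from the right: bit + bit + carry-in; write the sum mod 2, carry 1 when the sum is 2 or 3.
carry:  0110000
        0011110
+       0011001
---------------
       00110111
(the carry out of the leftmost column, 0, becomes the leading bit)
Decimal check:
  0011110 = 16 + 8 + 4 + 2 = 30
  0011001 = 16 + 8 + 1 = 25
  30 + 25 = 55, and 00110111 = 32 + 16 + 4 + 2 + 1 = 55 ✓



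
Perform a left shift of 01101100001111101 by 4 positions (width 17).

Original: 01101100001111101 (decimal 55421)
Shift left by 4 positions
Append 4 zeros on the right and drop the 4 high bits that overflow the 17-bit width
Result: 11000011111010000 (decimal 100304)
Equivalent: 55421 << 4 = 55421 × 2^4 = 886736, truncated to 17 bits = 100304



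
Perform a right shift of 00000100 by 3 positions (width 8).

Original: 00000100 (decimal 4)
Shift right by 3 positions
Drop the 3 low bits; fill with zeros on the left
Result: 00000000 (decimal 0)
Equivalent: 4 >> 3 = 4 ÷ 2^3 = 0



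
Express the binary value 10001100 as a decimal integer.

Sum of powers of 2 for each 1-bit:
2^2 + 2^3 + 2^7
= 4 + 8 + 128
= 140



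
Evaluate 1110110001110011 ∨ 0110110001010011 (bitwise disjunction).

OR: 1 when either bit is 1
  1110110001110011
| 0110110001010011
------------------
  1110110001110011
Decimal: 60531 | 27731 = 60531



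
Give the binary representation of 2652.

Using repeated division by 2:
2652 ÷ 2 = 1326 remainder 0
1326 ÷ 2 = 663 remainder 0
663 ÷ 2 = 331 remainder 1
331 ÷ 2 = 165 remainder 1
165 ÷ 2 = 82 remainder 1
82 ÷ 2 = 41 remainder 0
41 ÷ 2 = 20 remainder 1
20 ÷ 2 = 10 remainder 0
10 ÷ 2 = 5 remainder 0
5 ÷ 2 = 2 remainder 1
2 ÷ 2 = 1 remainder 0
1 ÷ 2 = 0 remainder 1
Reading remainders bottom to top: 101001011100



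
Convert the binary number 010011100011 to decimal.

Sum of powers of 2 for each 1-bit:
2^0 + 2^1 + 2^5 + 2^6 + 2^7 + 2^10
= 1 + 2 + 32 + 64 + 128 + 1024
= 1251



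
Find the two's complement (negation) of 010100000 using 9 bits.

Original: 010100000
Step 1 - Invert all bits: 101011111
Step 2 - Add 1: 101100000
Verification: 010100000 + 101100000 = 1000000000; discarding the end carry (carry out of the top bit) leaves the 9-bit value 000000000, as required for x + (-x)



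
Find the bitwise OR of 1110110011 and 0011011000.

OR: 1 when either bit is 1
  1110110011
| 0011011000
------------
  1111111011
Decimal: 947 | 216 = 1019



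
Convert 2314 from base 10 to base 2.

Using repeated division by 2:
2314 ÷ 2 = 1157 remainder 0
1157 ÷ 2 = 578 remainder 1
578 ÷ 2 = 289 remainder 0
289 ÷ 2 = 144 remainder 1
144 ÷ 2 = 72 remainder 0
72 ÷ 2 = 36 remainder 0
36 ÷ 2 = 18 remainder 0
18 ÷ 2 = 9 remainder 0
9 ÷ 2 = 4 remainder 1
4 ÷ 2 = 2 remainder 0
2 ÷ 2 = 1 remainder 0
1 ÷ 2 = 0 remainder 1
Reading remainders bottom to top: 100100001010



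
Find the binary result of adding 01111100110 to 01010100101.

Add column by column from the right: bit + bit + carry-in; write the sum mod 2, carry 1 when the sum is 2 or 3.
carry:  11111001000
        01111100110
+       01010100101
-------------------
       011010001011
(the carry out of the leftmost column, 0, becomes the leading bit)
Decimal check:
  01111100110 = 512 + 256 + 128 + 64 + 32 + 4 + 2 = 998
  01010100101 = 512 + 128 + 32 + 4 + 1 = 677
  998 + 677 = 1675, and 011010001011 = 1024 + 512 + 128 + 8 + 2 + 1 = 1675 ✓



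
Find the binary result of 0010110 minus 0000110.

Method 1 - Direct subtraction (column by column from the right: bit − bit − borrow-in; if negative, add 2 and borrow 1 from the next column):
borrow: 0000000
        0010110
-       0000110
---------------
        0010000

Method 2 - Add two's complement:
Two's complement of 0000110: invert → 1111001, add 1 → 1111010
  0010110
+ 1111010
---------
 10010000  (end carry out of the top bit = 1)
Discarding the end carry: 0010000
Decimal check:
  0010110 = 16 + 4 + 2 = 22
  0000110 = 4 + 2 = 6
  22 - 6 = 16, and 0010000 = 16 ✓



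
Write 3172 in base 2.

Using repeated division by 2:
3172 ÷ 2 = 1586 remainder 0
1586 ÷ 2 = 793 remainder 0
793 ÷ 2 = 396 remainder 1
396 ÷ 2 = 198 remainder 0
198 ÷ 2 = 99 remainder 0
99 ÷ 2 = 49 remainder 1
49 ÷ 2 = 24 remainder 1
24 ÷ 2 = 12 remainder 0
12 ÷ 2 = 6 remainder 0
6 ÷ 2 = 3 remainder 0
3 ÷ 2 = 1 remainder 1
1 ÷ 2 = 0 remainder 1
Reading remainders bottom to top: 110001100100



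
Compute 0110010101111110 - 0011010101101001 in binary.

Method 1 - Direct subtraction (column by column from the right: bit − bit − borrow-in; if negative, add 2 and borrow 1 from the next column):
borrow: 0110000000000010
        0110010101111110
-       0011010101101001
------------------------
        0011000000010101

Method 2 - Add two's complement:
Two's complement of 0011010101101001: invert → 1100101010010110, add 1 → 1100101010010111
  0110010101111110
+ 1100101010010111
------------------
 10011000000010101  (end carry out of the top bit = 1)
Discarding the end carry: 0011000000010101
Decimal check:
  0110010101111110 = 16384 + 8192 + 1024 + 256 + 64 + 32 + 16 + 8 + 4 + 2 = 25982
  0011010101101001 = 8192 + 4096 + 1024 + 256 + 64 + 32 + 8 + 1 = 13673
  25982 - 13673 = 12309, and 0011000000010101 = 8192 + 4096 + 16 + 4 + 1 = 12309 ✓



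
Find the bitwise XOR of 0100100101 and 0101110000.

XOR: 1 when bits differ
  0100100101
^ 0101110000
------------
  0001010101
Decimal: 293 ^ 368 = 85



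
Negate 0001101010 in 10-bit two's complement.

Original: 0001101010
Step 1 - Invert all bits: 1110010101
Step 2 - Add 1: 1110010110
Verification: 0001101010 + 1110010110 = 10000000000; discarding the end carry (carry out of the top bit) leaves the 10-bit value 0000000000, as required for x + (-x)



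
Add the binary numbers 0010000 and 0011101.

Add column by column from the right: bit + bit + carry-in; write the sum mod 2, carry 1 when the sum is 2 or 3.
carry:  0100000
        0010000
+       0011101
---------------
       00101101
(the carry out of the leftmost column, 0, becomes the leading bit)
Decimal check:
  0010000 = 16
  0011101 = 16 + 8 + 4 + 1 = 29
  16 + 29 = 45, and 00101101 = 32 + 8 + 4 + 1 = 45 ✓



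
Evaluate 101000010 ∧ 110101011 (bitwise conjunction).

AND: 1 only when both bits are 1
  101000010
& 110101011
-----------
  100000010
Decimal: 322 & 427 = 258



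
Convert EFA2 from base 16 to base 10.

Expand by place value (powers of 16):
Digit values: E = 14, F = 15, A = 10
EFA2 = 14 × 16^3 + 15 × 16^2 + 10 × 16^1 + 2 × 16^0
= 14 × 4096 + 15 × 256 + 10 × 16 + 2 × 1
= 57344 + 3840 + 160 + 2
= 61346



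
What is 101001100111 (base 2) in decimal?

Sum of powers of 2 for each 1-bit:
2^0 + 2^1 + 2^2 + 2^5 + 2^6 + 2^9 + 2^11
= 1 + 2 + 4 + 32 + 64 + 512 + 2048
= 2663



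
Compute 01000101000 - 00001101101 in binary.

Method 1 - Direct subtraction (column by column from the right: bit − bit − borrow-in; if negative, add 2 and borrow 1 from the next column):
borrow: 01111111110
        01000101000
-       00001101101
-------------------
        00110111011

Method 2 - Add two's complement:
Two's complement of 00001101101: invert → 11110010010, add 1 → 11110010011
  01000101000
+ 11110010011
-------------
 100110111011  (end carry out of the top bit = 1)
Discarding the end carry: 00110111011
Decimal check:
  01000101000 = 512 + 32 + 8 = 552
  00001101101 = 64 + 32 + 8 + 4 + 1 = 109
  552 - 109 = 443, and 00110111011 = 256 + 128 + 32 + 16 + 8 + 2 + 1 = 443 ✓



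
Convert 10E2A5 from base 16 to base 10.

Expand by place value (powers of 16):
Digit values: E = 14, A = 10
10E2A5 = 1 × 16^5 + 0 × 16^4 + 14 × 16^3 + 2 × 16^2 + 10 × 16^1 + 5 × 16^0
= 1 × 1048576 + 0 × 65536 + 14 × 4096 + 2 × 256 + 10 × 16 + 5 × 1
= 1048576 + 0 + 57344 + 512 + 160 + 5
= 1106597



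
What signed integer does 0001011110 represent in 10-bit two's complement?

Binary: 0001011110
Sign bit: 0 (non-negative)
Read directly as an unsigned value:
0001011110 = 64 + 16 + 8 + 4 + 2 = 94
Value: 94



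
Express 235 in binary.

Using repeated division by 2:
235 ÷ 2 = 117 remainder 1
117 ÷ 2 = 58 remainder 1
58 ÷ 2 = 29 remainder 0
29 ÷ 2 = 14 remainder 1
14 ÷ 2 = 7 remainder 0
7 ÷ 2 = 3 remainder 1
3 ÷ 2 = 1 remainder 1
1 ÷ 2 = 0 remainder 1
Reading remainders bottom to top: 11101011



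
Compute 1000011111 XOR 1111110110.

XOR: 1 when bits differ
  1000011111
^ 1111110110
------------
  0111101001
Decimal: 543 ^ 1014 = 489



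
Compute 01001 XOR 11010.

XOR: 1 when bits differ
  01001
^ 11010
-------
  10011
Decimal: 9 ^ 26 = 19



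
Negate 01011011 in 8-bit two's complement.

Original: 01011011
Step 1 - Invert all bits: 10100100
Step 2 - Add 1: 10100101
Verification: 01011011 + 10100101 = 100000000; discarding the end carry (carry out of the top bit) leaves the 8-bit value 00000000, as required for x + (-x)



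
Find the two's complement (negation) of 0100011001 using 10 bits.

Original: 0100011001
Step 1 - Invert all bits: 1011100110
Step 2 - Add 1: 1011100111
Verification: 0100011001 + 1011100111 = 10000000000; discarding the end carry (carry out of the top bit) leaves the 10-bit value 0000000000, as required for x + (-x)



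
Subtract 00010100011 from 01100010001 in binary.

Method 1 - Direct subtraction (column by column from the right: bit − bit − borrow-in; if negative, add 2 and borrow 1 from the next column):
borrow: 00111011100
        01100010001
-       00010100011
-------------------
        01001101110

Method 2 - Add two's complement:
Two's complement of 00010100011: invert → 11101011100, add 1 → 11101011101
  01100010001
+ 11101011101
-------------
 101001101110  (end carry out of the top bit = 1)
Discarding the end carry: 01001101110
Decimal check:
  01100010001 = 512 + 256 + 16 + 1 = 785
  00010100011 = 128 + 32 + 2 + 1 = 163
  785 - 163 = 622, and 01001101110 = 512 + 64 + 32 + 8 + 4 + 2 = 622 ✓



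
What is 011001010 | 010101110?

OR: 1 when either bit is 1
  011001010
| 010101110
-----------
  011101110
Decimal: 202 | 174 = 238



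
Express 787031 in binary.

Using repeated division by 2:
787031 ÷ 2 = 393515 remainder 1
393515 ÷ 2 = 196757 remainder 1
196757 ÷ 2 = 98378 remainder 1
98378 ÷ 2 = 49189 remainder 0
49189 ÷ 2 = 24594 remainder 1
24594 ÷ 2 = 12297 remainder 0
12297 ÷ 2 = 6148 remainder 1
6148 ÷ 2 = 3074 remainder 0
3074 ÷ 2 = 1537 remainder 0
1537 ÷ 2 = 768 remainder 1
768 ÷ 2 = 384 remainder 0
384 ÷ 2 = 192 remainder 0
192 ÷ 2 = 96 remainder 0
96 ÷ 2 = 48 remainder 0
48 ÷ 2 = 24 remainder 0
24 ÷ 2 = 12 remainder 0
12 ÷ 2 = 6 remainder 0
6 ÷ 2 = 3 remainder 0
3 ÷ 2 = 1 remainder 1
1 ÷ 2 = 0 remainder 1
Reading remainders bottom to top: 11000000001001010111



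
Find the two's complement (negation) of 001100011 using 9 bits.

Original: 001100011
Step 1 - Invert all bits: 110011100
Step 2 - Add 1: 110011101
Verification: 001100011 + 110011101 = 1000000000; discarding the end carry (carry out of the top bit) leaves the 9-bit value 000000000, as required for x + (-x)



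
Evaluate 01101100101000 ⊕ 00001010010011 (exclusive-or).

XOR: 1 when bits differ
  01101100101000
^ 00001010010011
----------------
  01100110111011
Decimal: 6952 ^ 659 = 6587



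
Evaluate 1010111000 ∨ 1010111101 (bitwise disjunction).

OR: 1 when either bit is 1
  1010111000
| 1010111101
------------
  1010111101
Decimal: 696 | 701 = 701



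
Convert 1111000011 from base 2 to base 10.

Sum of powers of 2 for each 1-bit:
2^0 + 2^1 + 2^6 + 2^7 + 2^8 + 2^9
= 1 + 2 + 64 + 128 + 256 + 512
= 963



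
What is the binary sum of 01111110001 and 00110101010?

Add column by column from the right: bit + bit + carry-in; write the sum mod 2, carry 1 when the sum is 2 or 3.
carry:  11111000000
        01111110001
+       00110101010
-------------------
       010110011011
(the carry out of the leftmost column, 0, becomes the leading bit)
Decimal check:
  01111110001 = 512 + 256 + 128 + 64 + 32 + 16 + 1 = 1009
  00110101010 = 256 + 128 + 32 + 8 + 2 = 426
  1009 + 426 = 1435, and 010110011011 = 1024 + 256 + 128 + 16 + 8 + 2 + 1 = 1435 ✓



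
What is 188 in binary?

Using repeated division by 2:
188 ÷ 2 = 94 remainder 0
94 ÷ 2 = 47 remainder 0
47 ÷ 2 = 23 remainder 1
23 ÷ 2 = 11 remainder 1
11 ÷ 2 = 5 remainder 1
5 ÷ 2 = 2 remainder 1
2 ÷ 2 = 1 remainder 0
1 ÷ 2 = 0 remainder 1
Reading remainders bottom to top: 10111100



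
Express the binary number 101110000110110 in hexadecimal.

Group into 4-bit nibbles from right:
  0101 = 5
  1100 = C
  0011 = 3
  0110 = 6
Result: 5C36



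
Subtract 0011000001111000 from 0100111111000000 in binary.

Method 1 - Direct subtraction (column by column from the right: bit − bit − borrow-in; if negative, add 2 and borrow 1 from the next column):
borrow: 0110000011110000
        0100111111000000
-       0011000001111000
------------------------
        0001111101001000

Method 2 - Add two's complement:
Two's complement of 0011000001111000: invert → 1100111110000111, add 1 → 1100111110001000
  0100111111000000
+ 1100111110001000
------------------
 10001111101001000  (end carry out of the top bit = 1)
Discarding the end carry: 0001111101001000
Decimal check:
  0100111111000000 = 16384 + 2048 + 1024 + 512 + 256 + 128 + 64 = 20416
  0011000001111000 = 8192 + 4096 + 64 + 32 + 16 + 8 = 12408
  20416 - 12408 = 8008, and 0001111101001000 = 4096 + 2048 + 1024 + 512 + 256 + 64 + 8 = 8008 ✓



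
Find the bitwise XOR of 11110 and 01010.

XOR: 1 when bits differ
  11110
^ 01010
-------
  10100
Decimal: 30 ^ 10 = 20



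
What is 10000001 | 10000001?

OR: 1 when either bit is 1
  10000001
| 10000001
----------
  10000001
Decimal: 129 | 129 = 129



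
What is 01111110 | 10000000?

OR: 1 when either bit is 1
  01111110
| 10000000
----------
  11111110
Decimal: 126 | 128 = 254



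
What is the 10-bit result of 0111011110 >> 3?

Original: 0111011110 (decimal 478)
Shift right by 3 positions
Drop the 3 low bits; fill with zeros on the left
Result: 0000111011 (decimal 59)
Equivalent: 478 >> 3 = 478 ÷ 2^3 = 59



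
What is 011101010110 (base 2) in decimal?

Sum of powers of 2 for each 1-bit:
2^1 + 2^2 + 2^4 + 2^6 + 2^8 + 2^9 + 2^10
= 2 + 4 + 16 + 64 + 256 + 512 + 1024
= 1878



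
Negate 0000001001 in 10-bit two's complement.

Original: 0000001001
Step 1 - Invert all bits: 1111110110
Step 2 - Add 1: 1111110111
Verification: 0000001001 + 1111110111 = 10000000000; discarding the end carry (carry out of the top bit) leaves the 10-bit value 0000000000, as required for x + (-x)



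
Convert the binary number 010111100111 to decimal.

Sum of powers of 2 for each 1-bit:
2^0 + 2^1 + 2^2 + 2^5 + 2^6 + 2^7 + 2^8 + 2^10
= 1 + 2 + 4 + 32 + 64 + 128 + 256 + 1024
= 1511



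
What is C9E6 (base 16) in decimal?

Expand by place value (powers of 16):
Digit values: C = 12, E = 14
C9E6 = 12 × 16^3 + 9 × 16^2 + 14 × 16^1 + 6 × 16^0
= 12 × 4096 + 9 × 256 + 14 × 16 + 6 × 1
= 49152 + 2304 + 224 + 6
= 51686



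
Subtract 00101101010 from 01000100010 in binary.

Method 1 - Direct subtraction (column by column from the right: bit − bit − borrow-in; if negative, add 2 and borrow 1 from the next column):
borrow: 01111110000
        01000100010
-       00101101010
-------------------
        00010111000

Method 2 - Add two's complement:
Two's complement of 00101101010: invert → 11010010101, add 1 → 11010010110
  01000100010
+ 11010010110
-------------
 100010111000  (end carry out of the top bit = 1)
Discarding the end carry: 00010111000
Decimal check:
  01000100010 = 512 + 32 + 2 = 546
  00101101010 = 256 + 64 + 32 + 8 + 2 = 362
  546 - 362 = 184, and 00010111000 = 128 + 32 + 16 + 8 = 184 ✓



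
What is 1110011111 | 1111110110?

OR: 1 when either bit is 1
  1110011111
| 1111110110
------------
  1111111111
Decimal: 927 | 1014 = 1023



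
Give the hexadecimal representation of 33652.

Using repeated division by 16 (digits 10–15 are A–F):
33652 ÷ 16 = 2103 remainder 4
2103 ÷ 16 = 131 remainder 7
131 ÷ 16 = 8 remainder 3
8 ÷ 16 = 0 remainder 8
Reading remainders bottom to top: 8374



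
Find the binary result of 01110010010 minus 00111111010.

Method 1 - Direct subtraction (column by column from the right: bit − bit − borrow-in; if negative, add 2 and borrow 1 from the next column):
borrow: 01111110000
        01110010010
-       00111111010
-------------------
        00110011000

Method 2 - Add two's complement:
Two's complement of 00111111010: invert → 11000000101, add 1 → 11000000110
  01110010010
+ 11000000110
-------------
 100110011000  (end carry out of the top bit = 1)
Discarding the end carry: 00110011000
Decimal check:
  01110010010 = 512 + 256 + 128 + 16 + 2 = 914
  00111111010 = 256 + 128 + 64 + 32 + 16 + 8 + 2 = 506
  914 - 506 = 408, and 00110011000 = 256 + 128 + 16 + 8 = 408 ✓



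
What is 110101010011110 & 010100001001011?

AND: 1 only when both bits are 1
  110101010011110
& 010100001001011
-----------------
  010100000001010
Decimal: 27294 & 10315 = 10250



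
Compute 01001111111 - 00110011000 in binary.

Method 1 - Direct subtraction (column by column from the right: bit − bit − borrow-in; if negative, add 2 and borrow 1 from the next column):
borrow: 01100000000
        01001111111
-       00110011000
-------------------
        00011100111

Method 2 - Add two's complement:
Two's complement of 00110011000: invert → 11001100111, add 1 → 11001101000
  01001111111
+ 11001101000
-------------
 100011100111  (end carry out of the top bit = 1)
Discarding the end carry: 00011100111
Decimal check:
  01001111111 = 512 + 64 + 32 + 16 + 8 + 4 + 2 + 1 = 639
  00110011000 = 256 + 128 + 16 + 8 = 408
  639 - 408 = 231, and 00011100111 = 128 + 64 + 32 + 4 + 2 + 1 = 231 ✓



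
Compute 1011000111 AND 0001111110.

AND: 1 only when both bits are 1
  1011000111
& 0001111110
------------
  0001000110
Decimal: 711 & 126 = 70



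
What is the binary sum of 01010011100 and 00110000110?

Add column by column from the right: bit + bit + carry-in; write the sum mod 2, carry 1 when the sum is 2 or 3.
carry:  11100111000
        01010011100
+       00110000110
-------------------
       010000100010
(the carry out of the leftmost column, 0, becomes the leading bit)
Decimal check:
  01010011100 = 512 + 128 + 16 + 8 + 4 = 668
  00110000110 = 256 + 128 + 4 + 2 = 390
  668 + 390 = 1058, and 010000100010 = 1024 + 32 + 2 = 1058 ✓



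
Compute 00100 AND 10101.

AND: 1 only when both bits are 1
  00100
& 10101
-------
  00100
Decimal: 4 & 21 = 4



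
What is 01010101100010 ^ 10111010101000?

XOR: 1 when bits differ
  01010101100010
^ 10111010101000
----------------
  11101111001010
Decimal: 5474 ^ 11944 = 15306



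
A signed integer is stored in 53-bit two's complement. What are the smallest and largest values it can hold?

For 53-bit two's complement:
Minimum: -2^52 = -4503599627370496
Maximum: 2^52 - 1 = 4503599627370495



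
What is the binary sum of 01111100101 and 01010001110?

Add column by column from the right: bit + bit + carry-in; write the sum mod 2, carry 1 when the sum is 2 or 3.
carry:  11100011000
        01111100101
+       01010001110
-------------------
       011001110011
(the carry out of the leftmost column, 0, becomes the leading bit)
Decimal check:
  01111100101 = 512 + 256 + 128 + 64 + 32 + 4 + 1 = 997
  01010001110 = 512 + 128 + 8 + 4 + 2 = 654
  997 + 654 = 1651, and 011001110011 = 1024 + 512 + 64 + 32 + 16 + 2 + 1 = 1651 ✓



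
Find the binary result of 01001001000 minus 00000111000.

Method 1 - Direct subtraction (column by column from the right: bit − bit − borrow-in; if negative, add 2 and borrow 1 from the next column):
borrow: 00001100000
        01001001000
-       00000111000
-------------------
        01000010000

Method 2 - Add two's complement:
Two's complement of 00000111000: invert → 11111000111, add 1 → 11111001000
  01001001000
+ 11111001000
-------------
 101000010000  (end carry out of the top bit = 1)
Discarding the end carry: 01000010000
Decimal check:
  01001001000 = 512 + 64 + 8 = 584
  00000111000 = 32 + 16 + 8 = 56
  584 - 56 = 528, and 01000010000 = 512 + 16 = 528 ✓



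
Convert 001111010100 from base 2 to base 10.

Sum of powers of 2 for each 1-bit:
2^2 + 2^4 + 2^6 + 2^7 + 2^8 + 2^9
= 4 + 16 + 64 + 128 + 256 + 512
= 980



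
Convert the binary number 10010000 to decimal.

Sum of powers of 2 for each 1-bit:
2^4 + 2^7
= 16 + 128
= 144



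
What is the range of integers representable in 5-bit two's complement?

For 5-bit two's complement:
Minimum: -2^4 = -16
Maximum: 2^4 - 1 = 15



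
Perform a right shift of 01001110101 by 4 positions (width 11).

Original: 01001110101 (decimal 629)
Shift right by 4 positions
Drop the 4 low bits; fill with zeros on the left
Result: 00000100111 (decimal 39)
Equivalent: 629 >> 4 = 629 ÷ 2^4 = 39



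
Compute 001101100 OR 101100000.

OR: 1 when either bit is 1
  001101100
| 101100000
-----------
  101101100
Decimal: 108 | 352 = 364



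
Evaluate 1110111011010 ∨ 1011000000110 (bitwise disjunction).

OR: 1 when either bit is 1
  1110111011010
| 1011000000110
---------------
  1111111011110
Decimal: 7642 | 5638 = 8158



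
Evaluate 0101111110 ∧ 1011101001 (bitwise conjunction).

AND: 1 only when both bits are 1
  0101111110
& 1011101001
------------
  0001101000
Decimal: 382 & 745 = 104



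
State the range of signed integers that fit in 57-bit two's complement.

For 57-bit two's complement:
Minimum: -2^56 = -72057594037927936
Maximum: 2^56 - 1 = 72057594037927935



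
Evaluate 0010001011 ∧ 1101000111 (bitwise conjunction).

AND: 1 only when both bits are 1
  0010001011
& 1101000111
------------
  0000000011
Decimal: 139 & 839 = 3



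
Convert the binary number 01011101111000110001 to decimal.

Sum of powers of 2 for each 1-bit:
2^0 + 2^4 + 2^5 + 2^9 + 2^10 + 2^11 + 2^12 + 2^14 + 2^15 + 2^16 + 2^18
= 1 + 16 + 32 + 512 + 1024 + 2048 + 4096 + 16384 + 32768 + 65536 + 262144
= 384561



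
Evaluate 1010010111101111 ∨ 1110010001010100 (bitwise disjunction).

OR: 1 when either bit is 1
  1010010111101111
| 1110010001010100
------------------
  1110010111111111
Decimal: 42479 | 58452 = 58879



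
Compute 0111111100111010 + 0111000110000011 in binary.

Add column by column from the right: bit + bit + carry-in; write the sum mod 2, carry 1 when the sum is 2 or 3.
carry:  1111111000000100
        0111111100111010
+       0111000110000011
------------------------
       01111000010111101
(the carry out of the leftmost column, 0, becomes the leading bit)
Decimal check:
  0111111100111010 = 16384 + 8192 + 4096 + 2048 + 1024 + 512 + 256 + 32 + 16 + 8 + 2 = 32570
  0111000110000011 = 16384 + 8192 + 4096 + 256 + 128 + 2 + 1 = 29059
  32570 + 29059 = 61629, and 01111000010111101 = 32768 + 16384 + 8192 + 4096 + 128 + 32 + 16 + 8 + 4 + 1 = 61629 ✓



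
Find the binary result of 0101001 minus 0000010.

Method 1 - Direct subtraction (column by column from the right: bit − bit − borrow-in; if negative, add 2 and borrow 1 from the next column):
borrow: 0001100
        0101001
-       0000010
---------------
        0100111

Method 2 - Add two's complement:
Two's complement of 0000010: invert → 1111101, add 1 → 1111110
  0101001
+ 1111110
---------
 10100111  (end carry out of the top bit = 1)
Discarding the end carry: 0100111
Decimal check:
  0101001 = 32 + 8 + 1 = 41
  0000010 = 2
  41 - 2 = 39, and 0100111 = 32 + 4 + 2 + 1 = 39 ✓



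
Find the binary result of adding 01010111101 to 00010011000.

Add column by column from the right: bit + bit + carry-in; write the sum mod 2, carry 1 when the sum is 2 or 3.
carry:  00101110000
        01010111101
+       00010011000
-------------------
       001101010101
(the carry out of the leftmost column, 0, becomes the leading bit)
Decimal check:
  01010111101 = 512 + 128 + 32 + 16 + 8 + 4 + 1 = 701
  00010011000 = 128 + 16 + 8 = 152
  701 + 152 = 853, and 001101010101 = 512 + 256 + 64 + 16 + 4 + 1 = 853 ✓



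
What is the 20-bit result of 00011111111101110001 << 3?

Original: 00011111111101110001 (decimal 130929)
Shift left by 3 positions
Append 3 zeros on the right
Result: 11111111101110001000 (decimal 1047432)
Equivalent: 130929 << 3 = 130929 × 2^3 = 1047432



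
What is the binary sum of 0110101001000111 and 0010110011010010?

Add column by column from the right: bit + bit + carry-in; write the sum mod 2, carry 1 when the sum is 2 or 3.
carry:  1101000110001100
        0110101001000111
+       0010110011010010
------------------------
       01001011100011001
(the carry out of the leftmost column, 0, becomes the leading bit)
Decimal check:
  0110101001000111 = 16384 + 8192 + 2048 + 512 + 64 + 4 + 2 + 1 = 27207
  0010110011010010 = 8192 + 2048 + 1024 + 128 + 64 + 16 + 2 = 11474
  27207 + 11474 = 38681, and 01001011100011001 = 32768 + 4096 + 1024 + 512 + 256 + 16 + 8 + 1 = 38681 ✓



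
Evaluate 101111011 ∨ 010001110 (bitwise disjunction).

OR: 1 when either bit is 1
  101111011
| 010001110
-----------
  111111111
Decimal: 379 | 142 = 511



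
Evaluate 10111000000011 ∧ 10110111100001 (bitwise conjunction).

AND: 1 only when both bits are 1
  10111000000011
& 10110111100001
----------------
  10110000000001
Decimal: 11779 & 11745 = 11265



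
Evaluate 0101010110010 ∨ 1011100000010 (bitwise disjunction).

OR: 1 when either bit is 1
  0101010110010
| 1011100000010
---------------
  1111110110010
Decimal: 2738 | 5890 = 8114



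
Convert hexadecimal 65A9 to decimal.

Expand by place value (powers of 16):
Digit values: A = 10
65A9 = 6 × 16^3 + 5 × 16^2 + 10 × 16^1 + 9 × 16^0
= 6 × 4096 + 5 × 256 + 10 × 16 + 9 × 1
= 24576 + 1280 + 160 + 9
= 26025



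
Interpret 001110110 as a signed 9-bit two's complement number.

Binary: 001110110
Sign bit: 0 (non-negative)
Read directly as an unsigned value:
001110110 = 64 + 32 + 16 + 4 + 2 = 118
Value: 118



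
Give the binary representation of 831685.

Using repeated division by 2:
831685 ÷ 2 = 415842 remainder 1
415842 ÷ 2 = 207921 remainder 0
207921 ÷ 2 = 103960 remainder 1
103960 ÷ 2 = 51980 remainder 0
51980 ÷ 2 = 25990 remainder 0
25990 ÷ 2 = 12995 remainder 0
12995 ÷ 2 = 6497 remainder 1
6497 ÷ 2 = 3248 remainder 1
3248 ÷ 2 = 1624 remainder 0
1624 ÷ 2 = 812 remainder 0
812 ÷ 2 = 406 remainder 0
406 ÷ 2 = 203 remainder 0
203 ÷ 2 = 101 remainder 1
101 ÷ 2 = 50 remainder 1
50 ÷ 2 = 25 remainder 0
25 ÷ 2 = 12 remainder 1
12 ÷ 2 = 6 remainder 0
6 ÷ 2 = 3 remainder 0
3 ÷ 2 = 1 remainder 1
1 ÷ 2 = 0 remainder 1
Reading remainders bottom to top: 11001011000011000101



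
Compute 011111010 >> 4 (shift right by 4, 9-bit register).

Original: 011111010 (decimal 250)
Shift right by 4 positions
Drop the 4 low bits; fill with zeros on the left
Result: 000001111 (decimal 15)
Equivalent: 250 >> 4 = 250 ÷ 2^4 = 15



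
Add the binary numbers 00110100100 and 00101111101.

Add column by column from the right: bit + bit + carry-in; write the sum mod 2, carry 1 when the sum is 2 or 3.
carry:  01111111000
        00110100100
+       00101111101
-------------------
       001100100001
(the carry out of the leftmost column, 0, becomes the leading bit)
Decimal check:
  00110100100 = 256 + 128 + 32 + 4 = 420
  00101111101 = 256 + 64 + 32 + 16 + 8 + 4 + 1 = 381
  420 + 381 = 801, and 001100100001 = 512 + 256 + 32 + 1 = 801 ✓



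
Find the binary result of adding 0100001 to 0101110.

Add column by column from the right: bit + bit + carry-in; write the sum mod 2, carry 1 when the sum is 2 or 3.
carry:  1000000
        0100001
+       0101110
---------------
       01001111
(the carry out of the leftmost column, 0, becomes the leading bit)
Decimal check:
  0100001 = 32 + 1 = 33
  0101110 = 32 + 8 + 4 + 2 = 46
  33 + 46 = 79, and 01001111 = 64 + 8 + 4 + 2 + 1 = 79 ✓



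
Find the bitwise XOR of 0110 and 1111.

XOR: 1 when bits differ
  0110
^ 1111
------
  1001
Decimal: 6 ^ 15 = 9



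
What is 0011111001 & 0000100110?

AND: 1 only when both bits are 1
  0011111001
& 0000100110
------------
  0000100000
Decimal: 249 & 38 = 32



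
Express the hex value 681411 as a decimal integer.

Expand by place value (powers of 16):
681411 = 6 × 16^5 + 8 × 16^4 + 1 × 16^3 + 4 × 16^2 + 1 × 16^1 + 1 × 16^0
= 6 × 1048576 + 8 × 65536 + 1 × 4096 + 4 × 256 + 1 × 16 + 1 × 1
= 6291456 + 524288 + 4096 + 1024 + 16 + 1
= 6820881



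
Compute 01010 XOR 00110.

XOR: 1 when bits differ
  01010
^ 00110
-------
  01100
Decimal: 10 ^ 6 = 12



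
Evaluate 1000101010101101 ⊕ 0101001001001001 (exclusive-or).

XOR: 1 when bits differ
  1000101010101101
^ 0101001001001001
------------------
  1101100011100100
Decimal: 35501 ^ 21065 = 55524



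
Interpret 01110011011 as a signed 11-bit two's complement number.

Binary: 01110011011
Sign bit: 0 (non-negative)
Read directly as an unsigned value:
01110011011 = 512 + 256 + 128 + 16 + 8 + 2 + 1 = 923
Value: 923



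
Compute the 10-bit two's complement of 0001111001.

Original: 0001111001
Step 1 - Invert all bits: 1110000110
Step 2 - Add 1: 1110000111
Verification: 0001111001 + 1110000111 = 10000000000; discarding the end carry (carry out of the top bit) leaves the 10-bit value 0000000000, as required for x + (-x)



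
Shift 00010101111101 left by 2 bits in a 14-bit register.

Original: 00010101111101 (decimal 1405)
Shift left by 2 positions
Append 2 zeros on the right
Result: 01010111110100 (decimal 5620)
Equivalent: 1405 << 2 = 1405 × 2^2 = 5620



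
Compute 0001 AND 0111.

AND: 1 only when both bits are 1
  0001
& 0111
------
  0001
Decimal: 1 & 7 = 1



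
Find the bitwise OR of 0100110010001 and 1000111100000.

OR: 1 when either bit is 1
  0100110010001
| 1000111100000
---------------
  1100111110001
Decimal: 2449 | 4576 = 6641



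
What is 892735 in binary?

Using repeated division by 2:
892735 ÷ 2 = 446367 remainder 1
446367 ÷ 2 = 223183 remainder 1
223183 ÷ 2 = 111591 remainder 1
111591 ÷ 2 = 55795 remainder 1
55795 ÷ 2 = 27897 remainder 1
27897 ÷ 2 = 13948 remainder 1
13948 ÷ 2 = 6974 remainder 0
6974 ÷ 2 = 3487 remainder 0
3487 ÷ 2 = 1743 remainder 1
1743 ÷ 2 = 871 remainder 1
871 ÷ 2 = 435 remainder 1
435 ÷ 2 = 217 remainder 1
217 ÷ 2 = 108 remainder 1
108 ÷ 2 = 54 remainder 0
54 ÷ 2 = 27 remainder 0
27 ÷ 2 = 13 remainder 1
13 ÷ 2 = 6 remainder 1
6 ÷ 2 = 3 remainder 0
3 ÷ 2 = 1 remainder 1
1 ÷ 2 = 0 remainder 1
Reading remainders bottom to top: 11011001111100111111



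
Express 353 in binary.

Using repeated division by 2:
353 ÷ 2 = 176 remainder 1
176 ÷ 2 = 88 remainder 0
88 ÷ 2 = 44 remainder 0
44 ÷ 2 = 22 remainder 0
22 ÷ 2 = 11 remainder 0
11 ÷ 2 = 5 remainder 1
5 ÷ 2 = 2 remainder 1
2 ÷ 2 = 1 remainder 0
1 ÷ 2 = 0 remainder 1
Reading remainders bottom to top: 101100001



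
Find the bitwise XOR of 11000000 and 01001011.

XOR: 1 when bits differ
  11000000
^ 01001011
----------
  10001011
Decimal: 192 ^ 75 = 139



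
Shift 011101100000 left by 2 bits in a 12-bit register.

Original: 011101100000 (decimal 1888)
Shift left by 2 positions
Append 2 zeros on the right and drop the 2 high bits that overflow the 12-bit width
Result: 110110000000 (decimal 3456)
Equivalent: 1888 << 2 = 1888 × 2^2 = 7552, truncated to 12 bits = 3456



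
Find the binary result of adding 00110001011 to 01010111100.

Add column by column from the right: bit + bit + carry-in; write the sum mod 2, carry 1 when the sum is 2 or 3.
carry:  11101110000
        00110001011
+       01010111100
-------------------
       010001000111
(the carry out of the leftmost column, 0, becomes the leading bit)
Decimal check:
  00110001011 = 256 + 128 + 8 + 2 + 1 = 395
  01010111100 = 512 + 128 + 32 + 16 + 8 + 4 = 700
  395 + 700 = 1095, and 010001000111 = 1024 + 64 + 4 + 2 + 1 = 1095 ✓



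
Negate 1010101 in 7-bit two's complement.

Original (sign bit 1, negative): 1010101
Step 1 - Invert all bits: 0101010
Step 2 - Add 1: 0101011
Verification: 1010101 + 0101011 = 10000000; discarding the end carry (carry out of the top bit) leaves the 7-bit value 0000000, as required for x + (-x)



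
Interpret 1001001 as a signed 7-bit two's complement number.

Binary: 1001001
Sign bit: 1 (negative)
Invert: 0110110
Add 1:  0110111
Magnitude: 0110111 = 32 + 16 + 4 + 2 + 1 = 55
Value: -55



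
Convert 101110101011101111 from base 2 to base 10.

Sum of powers of 2 for each 1-bit:
2^0 + 2^1 + 2^2 + 2^3 + 2^5 + 2^6 + 2^7 + 2^9 + 2^11 + 2^13 + 2^14 + 2^15 + 2^17
= 1 + 2 + 4 + 8 + 32 + 64 + 128 + 512 + 2048 + 8192 + 16384 + 32768 + 131072
= 191215



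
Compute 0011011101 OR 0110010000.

OR: 1 when either bit is 1
  0011011101
| 0110010000
------------
  0111011101
Decimal: 221 | 400 = 477



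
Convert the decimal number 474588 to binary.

Using repeated division by 2:
474588 ÷ 2 = 237294 remainder 0
237294 ÷ 2 = 118647 remainder 0
118647 ÷ 2 = 59323 remainder 1
59323 ÷ 2 = 29661 remainder 1
29661 ÷ 2 = 14830 remainder 1
14830 ÷ 2 = 7415 remainder 0
7415 ÷ 2 = 3707 remainder 1
3707 ÷ 2 = 1853 remainder 1
1853 ÷ 2 = 926 remainder 1
926 ÷ 2 = 463 remainder 0
463 ÷ 2 = 231 remainder 1
231 ÷ 2 = 115 remainder 1
115 ÷ 2 = 57 remainder 1
57 ÷ 2 = 28 remainder 1
28 ÷ 2 = 14 remainder 0
14 ÷ 2 = 7 remainder 0
7 ÷ 2 = 3 remainder 1
3 ÷ 2 = 1 remainder 1
1 ÷ 2 = 0 remainder 1
Reading remainders bottom to top: 1110011110111011100



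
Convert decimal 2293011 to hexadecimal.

Using repeated division by 16 (digits 10–15 are A–F):
2293011 ÷ 16 = 143313 remainder 3
143313 ÷ 16 = 8957 remainder 1
8957 ÷ 16 = 559 remainder 13 (D)
559 ÷ 16 = 34 remainder 15 (F)
34 ÷ 16 = 2 remainder 2
2 ÷ 16 = 0 remainder 2
Reading remainders bottom to top: 22FD13



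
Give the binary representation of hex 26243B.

Convert each hex digit to 4 bits:
  2 = 0010
  6 = 0110
  2 = 0010
  4 = 0100
  3 = 0011
  B = 1011
Concatenate: 001001100010010000111011



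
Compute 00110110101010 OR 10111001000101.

OR: 1 when either bit is 1
  00110110101010
| 10111001000101
----------------
  10111111101111
Decimal: 3498 | 11845 = 12271



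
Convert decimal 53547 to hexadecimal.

Using repeated division by 16 (digits 10–15 are A–F):
53547 ÷ 16 = 3346 remainder 11 (B)
3346 ÷ 16 = 209 remainder 2
209 ÷ 16 = 13 remainder 1
13 ÷ 16 = 0 remainder 13 (D)
Reading remainders bottom to top: D12B



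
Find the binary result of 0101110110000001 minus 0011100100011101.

Method 1 - Direct subtraction (column by column from the right: bit − bit − borrow-in; if negative, add 2 and borrow 1 from the next column):
borrow: 0100000011111000
        0101110110000001
-       0011100100011101
------------------------
        0010010001100100

Method 2 - Add two's complement:
Two's complement of 0011100100011101: invert → 1100011011100010, add 1 → 1100011011100011
  0101110110000001
+ 1100011011100011
------------------
 10010010001100100  (end carry out of the top bit = 1)
Discarding the end carry: 0010010001100100
Decimal check:
  0101110110000001 = 16384 + 4096 + 2048 + 1024 + 256 + 128 + 1 = 23937
  0011100100011101 = 8192 + 4096 + 2048 + 256 + 16 + 8 + 4 + 1 = 14621
  23937 - 14621 = 9316, and 0010010001100100 = 8192 + 1024 + 64 + 32 + 4 = 9316 ✓



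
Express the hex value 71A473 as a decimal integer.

Expand by place value (powers of 16):
Digit values: A = 10
71A473 = 7 × 16^5 + 1 × 16^4 + 10 × 16^3 + 4 × 16^2 + 7 × 16^1 + 3 × 16^0
= 7 × 1048576 + 1 × 65536 + 10 × 4096 + 4 × 256 + 7 × 16 + 3 × 1
= 7340032 + 65536 + 40960 + 1024 + 112 + 3
= 7447667



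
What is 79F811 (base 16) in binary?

Convert each hex digit to 4 bits:
  7 = 0111
  9 = 1001
  F = 1111
  8 = 1000
  1 = 0001
  1 = 0001
Concatenate: 011110011111100000010001



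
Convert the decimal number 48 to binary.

Using repeated division by 2:
48 ÷ 2 = 24 remainder 0
24 ÷ 2 = 12 remainder 0
12 ÷ 2 = 6 remainder 0
6 ÷ 2 = 3 remainder 0
3 ÷ 2 = 1 remainder 1
1 ÷ 2 = 0 remainder 1
Reading remainders bottom to top: 110000



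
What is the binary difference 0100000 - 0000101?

Method 1 - Direct subtraction (column by column from the right: bit − bit − borrow-in; if negative, add 2 and borrow 1 from the next column):
borrow: 0111110
        0100000
-       0000101
---------------
        0011011

Method 2 - Add two's complement:
Two's complement of 0000101: invert → 1111010, add 1 → 1111011
  0100000
+ 1111011
---------
 10011011  (end carry out of the top bit = 1)
Discarding the end carry: 0011011
Decimal check:
  0100000 = 32
  0000101 = 4 + 1 = 5
  32 - 5 = 27, and 0011011 = 16 + 8 + 2 + 1 = 27 ✓

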